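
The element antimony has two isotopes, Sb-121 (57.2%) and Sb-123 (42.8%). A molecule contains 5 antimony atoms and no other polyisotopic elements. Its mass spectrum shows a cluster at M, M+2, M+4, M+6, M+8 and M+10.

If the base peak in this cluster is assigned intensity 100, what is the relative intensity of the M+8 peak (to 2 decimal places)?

Term probabilities: M 0.0612, M+2 0.2291, M+4 0.3428, M+6 0.2565, M+8 0.0960, M+10 0.0144. Base peak = M+4.
P(M+4) = C(5,2) × 0.572^3 × 0.428^2 = 10 × 0.18714925 × 0.183184 = 0.342827 (base)
P(M+8) = C(5,4) × 0.572^1 × 0.428^4 = 5 × 0.5720 × 0.03355638 = 0.095971
Relative intensity = 0.095971 / 0.342827 × 100 = 27.99

27.99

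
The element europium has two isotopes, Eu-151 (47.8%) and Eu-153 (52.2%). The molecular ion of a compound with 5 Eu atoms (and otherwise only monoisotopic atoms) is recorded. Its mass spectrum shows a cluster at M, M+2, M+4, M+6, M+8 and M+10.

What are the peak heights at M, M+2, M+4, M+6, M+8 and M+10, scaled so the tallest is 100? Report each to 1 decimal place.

Each Eu atom is independently Eu-151 (p = 0.478) or Eu-153 (q = 0.522); the cluster is the binomial expansion (p + q)^5.
P(M) = 0.478^5 = 0.024954
P(M+2) = 5 × 0.478^4 × 0.522^1 = 0.136255
P(M+4) = 10 × 0.478^3 × 0.522^2 = 0.297594
P(M+6) = 10 × 0.478^2 × 0.522^3 = 0.324988
P(M+8) = 5 × 0.478^1 × 0.522^4 = 0.177452
P(M+10) = 0.522^5 = 0.038757
The M+6 peak is largest (0.324988); scaling to 100 gives 7.7 : 41.9 : 91.6 : 100.0 : 54.6 : 11.9.

7.7 : 41.9 : 91.6 : 100.0 : 54.6 : 11.9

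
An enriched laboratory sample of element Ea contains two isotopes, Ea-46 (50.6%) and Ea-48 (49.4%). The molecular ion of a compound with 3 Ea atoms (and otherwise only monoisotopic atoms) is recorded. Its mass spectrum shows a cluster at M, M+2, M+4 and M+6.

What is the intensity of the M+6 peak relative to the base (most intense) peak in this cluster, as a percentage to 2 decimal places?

31.77%

Binomial terms of (0.506 + 0.494)^3: M 0.1296, M+2 0.3794, M+4 0.3704, M+6 0.1206 → M+2 is the base peak.
P(M+2) = C(3,1) × 0.506^2 × 0.494^1 = 3 × 0.256036 × 0.4940 = 0.379445 (base)
P(M+6) = C(3,3) × 0.506^0 × 0.494^3 = 1 × 1.0000 × 0.12055378 = 0.120554
Relative intensity = 0.120554 / 0.379445 × 100 = 31.77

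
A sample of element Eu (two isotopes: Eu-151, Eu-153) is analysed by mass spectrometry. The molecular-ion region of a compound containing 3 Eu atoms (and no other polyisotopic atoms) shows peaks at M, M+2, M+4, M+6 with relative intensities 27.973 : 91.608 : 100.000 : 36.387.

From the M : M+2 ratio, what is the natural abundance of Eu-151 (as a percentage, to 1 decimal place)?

Let p = fractional abundance of Eu-151. I(M+2)/I(M) = [C(3,1)·p^2·(1−p)] / p^3 = 3·(1−p)/p = 91.608/27.973 = 3.2749
(1−p)/p = 3.2749/3 = 1.0916  ⇒  p = 1/(1 + 1.0916) = 0.4781
Eu-151: 47.8%, Eu-153: 52.2%.

47.8%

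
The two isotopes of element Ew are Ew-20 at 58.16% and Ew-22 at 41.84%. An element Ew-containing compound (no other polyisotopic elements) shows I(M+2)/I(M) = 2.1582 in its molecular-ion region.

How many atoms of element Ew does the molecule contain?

The M+2/M ratio from n Ew atoms is n · q/p = n · 0.4184/0.5816.
n = 2.1582 × 0.5816/0.4184 = 3.00 ≈ 3

3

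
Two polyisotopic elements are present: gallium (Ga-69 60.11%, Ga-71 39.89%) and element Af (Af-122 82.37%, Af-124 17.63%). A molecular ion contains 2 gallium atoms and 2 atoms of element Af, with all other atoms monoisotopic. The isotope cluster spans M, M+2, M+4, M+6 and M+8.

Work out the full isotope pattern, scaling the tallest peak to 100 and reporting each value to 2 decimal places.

56.97 : 100.00 : 60.07 : 14.20 : 1.15

Gallium pattern (n=2): 0.36132121 : 0.47955758 : 0.15912121
Element Af pattern (n=2): 0.67848169 : 0.29043662 : 0.03108169
Convolve the two distributions (both contribute in 2-u steps):
  M: 0.36132121×0.67848169 = 0.245150
  M+2: 0.36132121×0.29043662 + 0.47955758×0.67848169 = 0.430312
  M+4: 0.36132121×0.03108169 + 0.47955758×0.29043662 + 0.15912121×0.67848169 = 0.258472
  M+6: 0.47955758×0.03108169 + 0.15912121×0.29043662 = 0.061120
  M+8: 0.15912121×0.03108169 = 0.004946
Scale to base peak (0.430312) = 100: 56.97 : 100.00 : 60.07 : 14.20 : 1.15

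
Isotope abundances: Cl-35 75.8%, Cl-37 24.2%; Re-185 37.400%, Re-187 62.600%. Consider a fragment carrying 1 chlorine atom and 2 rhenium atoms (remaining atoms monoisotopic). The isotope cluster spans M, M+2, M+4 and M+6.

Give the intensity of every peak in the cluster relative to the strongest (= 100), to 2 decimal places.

Chlorine pattern (n=1): 0.7580 : 0.2420
Rhenium pattern (n=2): 0.139876 : 0.468248 : 0.391876
Convolve the two distributions (both contribute in 2-u steps):
  M: 0.7580×0.139876 = 0.106026
  M+2: 0.7580×0.468248 + 0.2420×0.139876 = 0.388782
  M+4: 0.7580×0.391876 + 0.2420×0.468248 = 0.410358
  M+6: 0.2420×0.391876 = 0.094834
Scale to base peak (0.410358) = 100: 25.84 : 94.74 : 100.00 : 23.11

25.84 : 94.74 : 100.00 : 23.11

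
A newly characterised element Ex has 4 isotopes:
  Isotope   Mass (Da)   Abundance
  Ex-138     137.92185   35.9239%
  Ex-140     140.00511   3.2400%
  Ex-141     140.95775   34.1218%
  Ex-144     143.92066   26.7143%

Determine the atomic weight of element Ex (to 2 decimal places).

140.63 Da

Weight each isotope mass by its fractional abundance: 0.359239 × 137.92185 + 0.032400 × 140.00511 + 0.341218 × 140.95775 + 0.267143 × 143.92066
= 49.546907 + 4.536166 + 48.097322 + 38.447397 = 140.627792 Da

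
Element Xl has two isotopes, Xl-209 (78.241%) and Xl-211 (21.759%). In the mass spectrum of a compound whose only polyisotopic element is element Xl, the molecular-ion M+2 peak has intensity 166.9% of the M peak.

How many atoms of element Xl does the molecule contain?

6

The M+2/M ratio from n Xl atoms is n · q/p = n · 0.21759/0.78241.
n = 1.669 × 0.78241/0.21759 = 6.00 ≈ 6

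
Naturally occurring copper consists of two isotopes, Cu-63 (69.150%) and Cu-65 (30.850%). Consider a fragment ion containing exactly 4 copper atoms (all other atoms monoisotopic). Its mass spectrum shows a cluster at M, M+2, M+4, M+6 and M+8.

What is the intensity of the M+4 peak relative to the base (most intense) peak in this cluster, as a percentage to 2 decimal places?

Term probabilities: M 0.2286, M+2 0.4080, M+4 0.2731, M+6 0.0812, M+8 0.0091. Base peak = M+2.
P(M+2) = C(4,1) × 0.69150^3 × 0.30850^1 = 4 × 0.33065611 × 0.3085 = 0.408030 (base)
P(M+4) = C(4,2) × 0.69150^2 × 0.30850^2 = 6 × 0.47817225 × 0.09517225 = 0.273052
Relative intensity = 0.273052 / 0.408030 × 100 = 66.92

66.92%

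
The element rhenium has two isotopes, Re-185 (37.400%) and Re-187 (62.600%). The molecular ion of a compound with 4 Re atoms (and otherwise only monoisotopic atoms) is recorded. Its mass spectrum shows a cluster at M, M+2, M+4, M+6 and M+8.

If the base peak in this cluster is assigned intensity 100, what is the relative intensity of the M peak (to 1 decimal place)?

(0.37400 + 0.62600)^4 gives M 0.0196, M+2 0.1310, M+4 0.3289, M+6 0.3670, M+8 0.1536; the largest is M+6.
P(M+6) = C(4,3) × 0.37400^1 × 0.62600^3 = 4 × 0.3740 × 0.24531438 = 0.366990 (base)
P(M) = C(4,0) × 0.37400^4 × 0.62600^0 = 1 × 0.0195653 × 1.0000 = 0.019565
Relative intensity = 0.019565 / 0.366990 × 100 = 5.3

5.3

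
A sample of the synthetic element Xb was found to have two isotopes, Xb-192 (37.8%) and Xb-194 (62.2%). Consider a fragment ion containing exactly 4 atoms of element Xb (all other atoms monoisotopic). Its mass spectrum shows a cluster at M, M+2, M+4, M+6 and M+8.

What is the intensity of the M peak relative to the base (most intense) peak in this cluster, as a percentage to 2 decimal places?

Term probabilities: M 0.0204, M+2 0.1344, M+4 0.3317, M+6 0.3639, M+8 0.1497. Base peak = M+6.
P(M+6) = C(4,3) × 0.378^1 × 0.622^3 = 4 × 0.3780 × 0.24064185 = 0.363850 (base)
P(M) = C(4,0) × 0.378^4 × 0.622^0 = 1 × 0.02041584 × 1.0000 = 0.020416
Relative intensity = 0.020416 / 0.363850 × 100 = 5.61

5.61%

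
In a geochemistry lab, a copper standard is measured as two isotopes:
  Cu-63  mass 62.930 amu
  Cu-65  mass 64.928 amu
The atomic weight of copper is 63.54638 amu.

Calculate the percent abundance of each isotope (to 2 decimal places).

Cu-63: 69.15%, Cu-65: 30.85%

Let x be the fractional abundance of Cu-63; then Cu-65 has abundance 1 − x.
62.930·x + 64.928·(1 − x) = 63.54638
(62.930 − 64.928)·x = 63.54638 − 64.928
x = -1.38162 / -1.998 = 0.69150 → 69.15% Cu-63, 30.85% Cu-65.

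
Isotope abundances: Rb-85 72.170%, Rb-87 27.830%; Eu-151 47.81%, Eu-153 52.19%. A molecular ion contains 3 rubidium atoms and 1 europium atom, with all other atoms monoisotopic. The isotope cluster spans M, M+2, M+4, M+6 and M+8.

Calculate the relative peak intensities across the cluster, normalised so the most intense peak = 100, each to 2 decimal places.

Rubidium pattern (n=3): 0.37589809 : 0.43485841 : 0.16768892 : 0.02155458
Europium pattern (n=1): 0.4781 : 0.5219
Convolve the two distributions (both contribute in 2-u steps):
  M: 0.37589809×0.4781 = 0.179717
  M+2: 0.37589809×0.5219 + 0.43485841×0.4781 = 0.404087
  M+4: 0.43485841×0.5219 + 0.16768892×0.4781 = 0.307125
  M+6: 0.16768892×0.5219 + 0.02155458×0.4781 = 0.097822
  M+8: 0.02155458×0.5219 = 0.011249
Scale to base peak (0.404087) = 100: 44.47 : 100.00 : 76.00 : 24.21 : 2.78

44.47 : 100.00 : 76.00 : 24.21 : 2.78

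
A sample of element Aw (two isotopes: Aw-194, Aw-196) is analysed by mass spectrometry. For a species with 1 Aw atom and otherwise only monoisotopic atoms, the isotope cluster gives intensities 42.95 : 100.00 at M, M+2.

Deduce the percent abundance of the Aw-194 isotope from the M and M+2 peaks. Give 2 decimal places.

Write p for the Aw-194 fraction. I(M+2)/I(M) = [C(1,1)·p^0·(1−p)] / p^1 = 1·(1−p)/p = 100.00/42.95 = 2.3283
(1−p)/p = 2.3283/1 = 2.3283  ⇒  p = 1/(1 + 2.3283) = 0.3005
Aw-194: 30.05%, Aw-196: 69.95%.

30.05%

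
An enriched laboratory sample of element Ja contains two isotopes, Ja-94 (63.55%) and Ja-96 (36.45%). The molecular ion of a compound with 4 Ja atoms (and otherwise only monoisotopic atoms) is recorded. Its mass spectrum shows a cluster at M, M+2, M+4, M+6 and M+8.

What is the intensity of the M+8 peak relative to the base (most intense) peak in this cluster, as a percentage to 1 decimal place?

4.7%

Binomial terms of (0.6355 + 0.3645)^4: M 0.1631, M+2 0.3742, M+4 0.3219, M+6 0.1231, M+8 0.0177 → M+2 is the base peak.
P(M+2) = C(4,1) × 0.6355^3 × 0.3645^1 = 4 × 0.25665319 × 0.3645 = 0.374200 (base)
P(M+8) = C(4,4) × 0.6355^0 × 0.3645^4 = 1 × 1.0000 × 0.01765185 = 0.017652
Relative intensity = 0.017652 / 0.374200 × 100 = 4.7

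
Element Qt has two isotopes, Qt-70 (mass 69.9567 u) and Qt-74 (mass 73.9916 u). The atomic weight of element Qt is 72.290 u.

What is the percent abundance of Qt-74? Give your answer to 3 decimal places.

57.828%

Writing the weighted mean with unknown fraction x of Qt-70:
69.9567·x + 73.9916·(1 − x) = 72.290
(69.9567 − 73.9916)·x = 72.290 − 73.9916
x = -1.7016 / -4.0349 = 0.42172 → 42.172% Qt-70, 57.828% Qt-74.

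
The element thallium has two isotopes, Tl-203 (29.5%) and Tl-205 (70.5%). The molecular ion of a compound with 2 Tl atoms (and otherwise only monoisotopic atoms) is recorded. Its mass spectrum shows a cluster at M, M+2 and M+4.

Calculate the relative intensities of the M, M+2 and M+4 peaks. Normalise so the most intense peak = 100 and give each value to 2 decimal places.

The 2 Tl atoms are independent, so intensities follow the terms of (0.295 + 0.705)^2.
P(M) = 0.295^2 = 0.087025
P(M+2) = 2 × 0.295^1 × 0.705^1 = 0.415950
P(M+4) = 0.705^2 = 0.497025
The M+4 peak is largest (0.497025); scaling to 100 gives 17.51 : 83.69 : 100.00.

17.51 : 83.69 : 100.00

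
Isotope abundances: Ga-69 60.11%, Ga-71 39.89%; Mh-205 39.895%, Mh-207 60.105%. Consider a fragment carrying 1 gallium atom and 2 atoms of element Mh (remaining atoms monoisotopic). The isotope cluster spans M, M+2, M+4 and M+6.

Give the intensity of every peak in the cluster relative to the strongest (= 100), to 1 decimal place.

23.4 : 86.1 : 100.0 : 35.3

Gallium pattern (n=1): 0.6011 : 0.3989
Element Mh pattern (n=2): 0.1591611 : 0.4795778 : 0.3612611
Convolve the two distributions (both contribute in 2-u steps):
  M: 0.6011×0.1591611 = 0.095672
  M+2: 0.6011×0.4795778 + 0.3989×0.1591611 = 0.351764
  M+4: 0.6011×0.3612611 + 0.3989×0.4795778 = 0.408458
  M+6: 0.3989×0.3612611 = 0.144107
Scale to base peak (0.408458) = 100: 23.4 : 86.1 : 100.0 : 35.3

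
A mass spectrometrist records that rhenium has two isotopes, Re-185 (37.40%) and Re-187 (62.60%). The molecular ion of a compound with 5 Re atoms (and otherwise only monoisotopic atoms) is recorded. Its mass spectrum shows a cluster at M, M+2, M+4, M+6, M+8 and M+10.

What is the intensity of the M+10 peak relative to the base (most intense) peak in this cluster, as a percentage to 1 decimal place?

28.0%

Binomial terms of (0.3740 + 0.6260)^5: M 0.0073, M+2 0.0612, M+4 0.2050, M+6 0.3431, M+8 0.2872, M+10 0.0961 → M+6 is the base peak.
P(M+6) = C(5,3) × 0.3740^2 × 0.6260^3 = 10 × 0.139876 × 0.24531438 = 0.343136 (base)
P(M+10) = C(5,5) × 0.3740^0 × 0.6260^5 = 1 × 1.0000 × 0.09613282 = 0.096133
Relative intensity = 0.096133 / 0.343136 × 100 = 28.0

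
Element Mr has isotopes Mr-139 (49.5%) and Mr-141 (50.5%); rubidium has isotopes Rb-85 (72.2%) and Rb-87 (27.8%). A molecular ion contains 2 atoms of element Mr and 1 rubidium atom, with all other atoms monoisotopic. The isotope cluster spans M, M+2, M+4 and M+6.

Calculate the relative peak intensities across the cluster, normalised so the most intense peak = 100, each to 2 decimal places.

41.23 : 100.00 : 75.30 : 16.52

Element Mr pattern (n=2): 0.245025 : 0.49995 : 0.255025
Rubidium pattern (n=1): 0.7220 : 0.2780
Convolve the two distributions (both contribute in 2-u steps):
  M: 0.245025×0.7220 = 0.176908
  M+2: 0.245025×0.2780 + 0.49995×0.7220 = 0.429081
  M+4: 0.49995×0.2780 + 0.255025×0.7220 = 0.323114
  M+6: 0.255025×0.2780 = 0.070897
Scale to base peak (0.429081) = 100: 41.23 : 100.00 : 75.30 : 16.52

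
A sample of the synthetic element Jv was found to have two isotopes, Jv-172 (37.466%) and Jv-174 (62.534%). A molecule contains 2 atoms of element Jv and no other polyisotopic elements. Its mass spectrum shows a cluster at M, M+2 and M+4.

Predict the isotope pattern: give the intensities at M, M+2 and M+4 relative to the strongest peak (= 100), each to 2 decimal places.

The 2 Jv atoms are independent, so intensities follow the terms of (0.37466 + 0.62534)^2.
P(M) = 0.37466^2 = 0.140370
P(M+2) = 2 × 0.37466^1 × 0.62534^1 = 0.468580
P(M+4) = 0.62534^2 = 0.391050
The M+2 peak is largest (0.468580); scaling to 100 gives 29.96 : 100.00 : 83.45.

29.96 : 100.00 : 83.45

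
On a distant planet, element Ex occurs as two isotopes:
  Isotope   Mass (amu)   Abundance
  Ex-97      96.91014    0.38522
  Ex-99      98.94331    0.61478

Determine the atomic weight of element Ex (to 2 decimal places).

Ar = Σ fᵢ·mᵢ = 0.38522 × 96.91014 + 0.61478 × 98.94331
= 37.331724 + 60.828368 = 98.160092 amu

98.16 amu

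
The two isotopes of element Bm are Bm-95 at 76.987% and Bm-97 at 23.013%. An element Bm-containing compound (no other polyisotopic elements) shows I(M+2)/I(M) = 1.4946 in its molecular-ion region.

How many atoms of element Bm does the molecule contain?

5

The M+2/M ratio from n Bm atoms is n · q/p = n · 0.23013/0.76987.
n = 1.4946 × 0.76987/0.23013 = 5.00 ≈ 5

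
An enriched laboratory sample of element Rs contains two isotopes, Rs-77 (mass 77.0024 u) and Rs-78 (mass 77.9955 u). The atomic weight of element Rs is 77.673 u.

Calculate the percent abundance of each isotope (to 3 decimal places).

Rs-77: 32.474%, Rs-78: 67.526%

With x = fraction of Rs-77 (so Rs-78 is 1 − x):
77.0024·x + 77.9955·(1 − x) = 77.673
(77.0024 − 77.9955)·x = 77.673 − 77.9955
x = -0.3225 / -0.9931 = 0.32474 → 32.474% Rs-77, 67.526% Rs-78.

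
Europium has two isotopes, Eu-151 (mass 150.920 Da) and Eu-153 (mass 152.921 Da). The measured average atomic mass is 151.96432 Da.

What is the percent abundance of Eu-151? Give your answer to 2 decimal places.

With x = fraction of Eu-151 (so Eu-153 is 1 − x):
150.920·x + 152.921·(1 − x) = 151.96432
(150.920 − 152.921)·x = 151.96432 − 152.921
x = -0.95668 / -2.001 = 0.47810 → 47.81% Eu-151, 52.19% Eu-153.

47.81%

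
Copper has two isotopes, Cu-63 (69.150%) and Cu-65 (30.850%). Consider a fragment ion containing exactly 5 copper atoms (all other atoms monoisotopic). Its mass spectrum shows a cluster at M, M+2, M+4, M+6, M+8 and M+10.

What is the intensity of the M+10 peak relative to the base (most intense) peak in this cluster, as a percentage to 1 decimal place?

Binomial terms of (0.69150 + 0.30850)^5: M 0.1581, M+2 0.3527, M+4 0.3147, M+6 0.1404, M+8 0.0313, M+10 0.0028 → M+2 is the base peak.
P(M+2) = C(5,1) × 0.69150^4 × 0.30850^1 = 5 × 0.2286487 × 0.3085 = 0.352691 (base)
P(M+10) = C(5,5) × 0.69150^0 × 0.30850^5 = 1 × 1.0000 × 0.00279432 = 0.002794
Relative intensity = 0.002794 / 0.352691 × 100 = 0.8

0.8%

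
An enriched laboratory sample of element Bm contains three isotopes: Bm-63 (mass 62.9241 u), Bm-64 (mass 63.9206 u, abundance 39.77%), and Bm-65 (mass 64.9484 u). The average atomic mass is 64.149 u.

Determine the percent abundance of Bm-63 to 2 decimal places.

The remaining 60.23% is split between Bm-63 (fraction x) and Bm-65 (fraction 0.6023 − x).
Substituting: 62.9241x + 64.9484(0.6023 − x) = 38.72777738
(62.9241 − 64.9484)x = -0.39064394  ⇒  x = 0.19298, y = 0.40932
Bm-63: 19.30%, Bm-65: 40.93%.

19.30%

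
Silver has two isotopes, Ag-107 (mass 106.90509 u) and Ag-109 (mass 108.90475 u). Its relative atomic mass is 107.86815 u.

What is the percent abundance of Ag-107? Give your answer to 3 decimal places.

With x = fraction of Ag-107 (so Ag-109 is 1 − x):
106.90509·x + 108.90475·(1 − x) = 107.86815
(106.90509 − 108.90475)·x = 107.86815 − 108.90475
x = -1.03660 / -1.99966 = 0.51839 → 51.839% Ag-107, 48.161% Ag-109.

51.839%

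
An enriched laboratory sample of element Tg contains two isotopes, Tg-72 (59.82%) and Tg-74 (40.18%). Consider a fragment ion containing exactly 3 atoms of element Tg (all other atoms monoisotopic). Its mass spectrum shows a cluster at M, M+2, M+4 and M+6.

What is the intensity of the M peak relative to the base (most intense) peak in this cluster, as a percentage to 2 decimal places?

49.63%

Binomial terms of (0.5982 + 0.4018)^3: M 0.2141, M+2 0.4313, M+4 0.2897, M+6 0.0649 → M+2 is the base peak.
P(M+2) = C(3,1) × 0.5982^2 × 0.4018^1 = 3 × 0.35784324 × 0.4018 = 0.431344 (base)
P(M) = C(3,0) × 0.5982^3 × 0.4018^0 = 1 × 0.21406183 × 1.0000 = 0.214062
Relative intensity = 0.214062 / 0.431344 × 100 = 49.63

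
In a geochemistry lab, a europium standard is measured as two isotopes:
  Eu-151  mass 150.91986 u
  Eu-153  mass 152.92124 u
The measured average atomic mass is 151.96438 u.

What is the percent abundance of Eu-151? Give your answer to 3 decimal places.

47.810%

Let x be the fractional abundance of Eu-151; then Eu-153 has abundance 1 − x.
150.91986·x + 152.92124·(1 − x) = 151.96438
(150.91986 − 152.92124)·x = 151.96438 − 152.92124
x = -0.95686 / -2.00138 = 0.47810 → 47.810% Eu-151, 52.190% Eu-153.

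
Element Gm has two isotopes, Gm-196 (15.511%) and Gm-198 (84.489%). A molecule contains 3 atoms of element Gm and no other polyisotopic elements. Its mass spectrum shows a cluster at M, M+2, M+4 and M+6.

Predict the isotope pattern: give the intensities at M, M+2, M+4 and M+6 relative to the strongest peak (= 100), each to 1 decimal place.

0.6 : 10.1 : 55.1 : 100.0

Expanding (0.15511 + 0.84489)^3:
P(M) = 0.15511^3 = 0.003732
P(M+2) = 3 × 0.15511^2 × 0.84489^1 = 0.060982
P(M+4) = 3 × 0.15511^1 × 0.84489^2 = 0.332171
P(M+6) = 0.84489^3 = 0.603116
The M+6 peak is largest (0.603116); scaling to 100 gives 0.6 : 10.1 : 55.1 : 100.0.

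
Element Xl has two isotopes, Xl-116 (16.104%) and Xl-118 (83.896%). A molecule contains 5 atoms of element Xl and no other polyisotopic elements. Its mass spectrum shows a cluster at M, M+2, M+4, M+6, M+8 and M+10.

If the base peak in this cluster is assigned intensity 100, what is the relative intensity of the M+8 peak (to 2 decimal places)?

95.98

Term probabilities: M 0.0001, M+2 0.0028, M+4 0.0294, M+6 0.1531, M+8 0.3989, M+10 0.4156. Base peak = M+10.
P(M+10) = C(5,5) × 0.16104^0 × 0.83896^5 = 1 × 1.0000 × 0.41562941 = 0.415629 (base)
P(M+8) = C(5,4) × 0.16104^1 × 0.83896^4 = 5 × 0.16104 × 0.49541029 = 0.398904
Relative intensity = 0.398904 / 0.415629 × 100 = 95.98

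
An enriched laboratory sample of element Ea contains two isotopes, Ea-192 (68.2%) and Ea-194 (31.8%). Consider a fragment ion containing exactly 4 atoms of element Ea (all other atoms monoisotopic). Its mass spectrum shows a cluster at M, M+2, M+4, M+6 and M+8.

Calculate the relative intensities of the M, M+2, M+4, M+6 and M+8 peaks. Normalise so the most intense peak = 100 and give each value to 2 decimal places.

The 4 Ea atoms are independent, so intensities follow the terms of (0.682 + 0.318)^4.
P(M) = 0.682^4 = 0.216340
P(M+2) = 4 × 0.682^3 × 0.318^1 = 0.403497
P(M+4) = 6 × 0.682^2 × 0.318^2 = 0.282211
P(M+6) = 4 × 0.682^1 × 0.318^3 = 0.087725
P(M+8) = 0.318^4 = 0.010226
The M+2 peak is largest (0.403497); scaling to 100 gives 53.62 : 100.00 : 69.94 : 21.74 : 2.53.

53.62 : 100.00 : 69.94 : 21.74 : 2.53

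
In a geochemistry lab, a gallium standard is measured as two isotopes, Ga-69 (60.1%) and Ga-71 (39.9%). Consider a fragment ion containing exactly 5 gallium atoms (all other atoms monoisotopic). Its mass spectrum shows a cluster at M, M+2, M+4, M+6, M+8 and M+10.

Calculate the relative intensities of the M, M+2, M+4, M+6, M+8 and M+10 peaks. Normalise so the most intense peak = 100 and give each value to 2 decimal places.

Each Ga atom is independently Ga-69 (p = 0.601) or Ga-71 (q = 0.399); the cluster is the binomial expansion (p + q)^5.
P(M) = 0.601^5 = 0.078410
P(M+2) = 5 × 0.601^4 × 0.399^1 = 0.260280
P(M+4) = 10 × 0.601^3 × 0.399^2 = 0.345596
P(M+6) = 10 × 0.601^2 × 0.399^3 = 0.229439
P(M+8) = 5 × 0.601^1 × 0.399^4 = 0.076162
P(M+10) = 0.399^5 = 0.010113
The M+4 peak is largest (0.345596); scaling to 100 gives 22.69 : 75.31 : 100.00 : 66.39 : 22.04 : 2.93.

22.69 : 75.31 : 100.00 : 66.39 : 22.04 : 2.93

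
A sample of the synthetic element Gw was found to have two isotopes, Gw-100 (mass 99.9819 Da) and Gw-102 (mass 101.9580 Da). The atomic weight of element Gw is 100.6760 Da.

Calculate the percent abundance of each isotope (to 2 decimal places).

With x = fraction of Gw-100 (so Gw-102 is 1 − x):
99.9819·x + 101.9580·(1 − x) = 100.6760
(99.9819 − 101.9580)·x = 100.6760 − 101.9580
x = -1.2820 / -1.9761 = 0.64875 → 64.88% Gw-100, 35.12% Gw-102.

Gw-100: 64.88%, Gw-102: 35.12%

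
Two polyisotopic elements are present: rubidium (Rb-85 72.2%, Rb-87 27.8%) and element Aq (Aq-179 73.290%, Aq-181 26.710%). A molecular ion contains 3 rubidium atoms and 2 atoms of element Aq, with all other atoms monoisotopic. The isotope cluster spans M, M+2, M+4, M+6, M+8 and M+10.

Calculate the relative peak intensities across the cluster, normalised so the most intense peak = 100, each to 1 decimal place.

Rubidium pattern (n=3): 0.37636705 : 0.43475086 : 0.16739714 : 0.02148495
Element Aq pattern (n=2): 0.53714241 : 0.39151518 : 0.07134241
Convolve the two distributions (both contribute in 2-u steps):
  M: 0.37636705×0.53714241 = 0.202163
  M+2: 0.37636705×0.39151518 + 0.43475086×0.53714241 = 0.380877
  M+4: 0.37636705×0.07134241 + 0.43475086×0.39151518 + 0.16739714×0.53714241 = 0.286979
  M+6: 0.43475086×0.07134241 + 0.16739714×0.39151518 + 0.02148495×0.53714241 = 0.108095
  M+8: 0.16739714×0.07134241 + 0.02148495×0.39151518 = 0.020354
  M+10: 0.02148495×0.07134241 = 0.001533
Scale to base peak (0.380877) = 100: 53.1 : 100.0 : 75.3 : 28.4 : 5.3 : 0.4

53.1 : 100.0 : 75.3 : 28.4 : 5.3 : 0.4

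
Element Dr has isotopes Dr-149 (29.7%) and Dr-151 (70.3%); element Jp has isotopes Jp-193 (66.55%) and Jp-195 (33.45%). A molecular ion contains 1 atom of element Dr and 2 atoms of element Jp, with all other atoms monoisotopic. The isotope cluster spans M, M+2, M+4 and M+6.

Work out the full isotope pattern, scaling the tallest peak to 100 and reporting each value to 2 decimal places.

29.65 : 100.00 : 78.05 : 17.73

Element Dr pattern (n=1): 0.2970 : 0.7030
Element Jp pattern (n=2): 0.44289025 : 0.4452195 : 0.11189025
Convolve the two distributions (both contribute in 2-u steps):
  M: 0.2970×0.44289025 = 0.131538
  M+2: 0.2970×0.4452195 + 0.7030×0.44289025 = 0.443582
  M+4: 0.2970×0.11189025 + 0.7030×0.4452195 = 0.346221
  M+6: 0.7030×0.11189025 = 0.078659
Scale to base peak (0.443582) = 100: 29.65 : 100.00 : 78.05 : 17.73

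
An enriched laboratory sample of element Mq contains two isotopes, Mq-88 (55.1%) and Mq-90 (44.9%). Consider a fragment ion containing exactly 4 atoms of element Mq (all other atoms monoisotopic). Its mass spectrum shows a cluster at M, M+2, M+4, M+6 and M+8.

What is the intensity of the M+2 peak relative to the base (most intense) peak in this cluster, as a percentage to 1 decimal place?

81.8%

(0.551 + 0.449)^4 gives M 0.0922, M+2 0.3004, M+4 0.3672, M+6 0.1995, M+8 0.0406; the largest is M+4.
P(M+4) = C(4,2) × 0.551^2 × 0.449^2 = 6 × 0.303601 × 0.201601 = 0.367238 (base)
P(M+2) = C(4,1) × 0.551^3 × 0.449^1 = 4 × 0.16728415 × 0.4490 = 0.300442
Relative intensity = 0.300442 / 0.367238 × 100 = 81.8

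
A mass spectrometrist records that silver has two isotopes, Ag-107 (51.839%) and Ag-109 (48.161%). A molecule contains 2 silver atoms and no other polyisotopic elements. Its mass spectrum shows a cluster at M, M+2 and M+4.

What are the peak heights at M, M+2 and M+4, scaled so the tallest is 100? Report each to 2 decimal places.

53.82 : 100.00 : 46.45

The 2 Ag atoms are independent, so intensities follow the terms of (0.51839 + 0.48161)^2.
P(M) = 0.51839^2 = 0.268728
P(M+2) = 2 × 0.51839^1 × 0.48161^1 = 0.499324
P(M+4) = 0.48161^2 = 0.231948
The M+2 peak is largest (0.499324); scaling to 100 gives 53.82 : 100.00 : 46.45.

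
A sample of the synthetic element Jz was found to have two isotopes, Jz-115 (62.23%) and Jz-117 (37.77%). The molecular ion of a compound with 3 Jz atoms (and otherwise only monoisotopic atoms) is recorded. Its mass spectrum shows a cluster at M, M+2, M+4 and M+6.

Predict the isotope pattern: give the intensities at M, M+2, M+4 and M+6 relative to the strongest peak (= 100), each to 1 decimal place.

54.9 : 100.0 : 60.7 : 12.3

The 3 Jz atoms are independent, so intensities follow the terms of (0.6223 + 0.3777)^3.
P(M) = 0.6223^3 = 0.240990
P(M+2) = 3 × 0.6223^2 × 0.3777^1 = 0.438801
P(M+4) = 3 × 0.6223^1 × 0.3777^2 = 0.266327
P(M+6) = 0.3777^3 = 0.053882
The M+2 peak is largest (0.438801); scaling to 100 gives 54.9 : 100.0 : 60.7 : 12.3.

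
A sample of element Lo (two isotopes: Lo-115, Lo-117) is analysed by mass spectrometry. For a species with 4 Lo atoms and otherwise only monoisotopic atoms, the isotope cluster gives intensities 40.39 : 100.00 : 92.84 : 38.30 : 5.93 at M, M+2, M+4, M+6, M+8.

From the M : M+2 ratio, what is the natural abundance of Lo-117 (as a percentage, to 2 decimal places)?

38.23%

If p is the fraction of Lo that is Lo-115, then I(M+2)/I(M) = [C(4,1)·p^3·(1−p)] / p^4 = 4·(1−p)/p = 100.00/40.39 = 2.4759
(1−p)/p = 2.4759/4 = 0.6190  ⇒  p = 1/(1 + 0.6190) = 0.6177
Lo-115: 61.77%, Lo-117: 38.23%.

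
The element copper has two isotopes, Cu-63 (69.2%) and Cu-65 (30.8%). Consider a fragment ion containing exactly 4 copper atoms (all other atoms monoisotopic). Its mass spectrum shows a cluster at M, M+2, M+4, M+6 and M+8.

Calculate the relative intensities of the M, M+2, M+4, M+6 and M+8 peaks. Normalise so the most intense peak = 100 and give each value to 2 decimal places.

56.17 : 100.00 : 66.76 : 19.81 : 2.20

The 4 Cu atoms are independent, so intensities follow the terms of (0.692 + 0.308)^4.
P(M) = 0.692^4 = 0.229311
P(M+2) = 4 × 0.692^3 × 0.308^1 = 0.408253
P(M+4) = 6 × 0.692^2 × 0.308^2 = 0.272562
P(M+6) = 4 × 0.692^1 × 0.308^3 = 0.080876
P(M+8) = 0.308^4 = 0.008999
The M+2 peak is largest (0.408253); scaling to 100 gives 56.17 : 100.00 : 66.76 : 19.81 : 2.20.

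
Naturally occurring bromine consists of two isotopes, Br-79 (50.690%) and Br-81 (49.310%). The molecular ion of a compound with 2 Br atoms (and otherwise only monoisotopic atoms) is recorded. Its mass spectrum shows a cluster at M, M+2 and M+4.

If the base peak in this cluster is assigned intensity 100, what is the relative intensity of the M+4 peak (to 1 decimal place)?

Binomial terms of (0.50690 + 0.49310)^2: M 0.2569, M+2 0.4999, M+4 0.2431 → M+2 is the base peak.
P(M+2) = C(2,1) × 0.50690^1 × 0.49310^1 = 2 × 0.5069 × 0.4931 = 0.499905 (base)
P(M+4) = C(2,2) × 0.50690^0 × 0.49310^2 = 1 × 1.0000 × 0.24314761 = 0.243148
Relative intensity = 0.243148 / 0.499905 × 100 = 48.6

48.6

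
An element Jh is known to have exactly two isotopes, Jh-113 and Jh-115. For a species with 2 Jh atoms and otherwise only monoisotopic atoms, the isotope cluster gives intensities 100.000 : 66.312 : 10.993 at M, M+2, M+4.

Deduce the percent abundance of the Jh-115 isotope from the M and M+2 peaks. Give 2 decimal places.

24.90%

Let p = fractional abundance of Jh-113. I(M+2)/I(M) = [C(2,1)·p^1·(1−p)] / p^2 = 2·(1−p)/p = 66.312/100.000 = 0.6631
(1−p)/p = 0.6631/2 = 0.3316  ⇒  p = 1/(1 + 0.3316) = 0.7510
Jh-113: 75.10%, Jh-115: 24.90%.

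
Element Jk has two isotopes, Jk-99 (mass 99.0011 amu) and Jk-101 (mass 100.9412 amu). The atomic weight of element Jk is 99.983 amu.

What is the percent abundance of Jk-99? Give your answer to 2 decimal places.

With x = fraction of Jk-99 (so Jk-101 is 1 − x):
99.0011·x + 100.9412·(1 − x) = 99.983
(99.0011 − 100.9412)·x = 99.983 − 100.9412
x = -0.9582 / -1.9401 = 0.49389 → 49.39% Jk-99, 50.61% Jk-101.

49.39%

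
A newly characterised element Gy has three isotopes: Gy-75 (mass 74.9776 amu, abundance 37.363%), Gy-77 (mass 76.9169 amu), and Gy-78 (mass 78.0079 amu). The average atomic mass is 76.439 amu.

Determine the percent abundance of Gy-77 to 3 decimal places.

40.026%

Let x and y be the fractions of Gy-77 and Gy-78. Then x + y = 1 − 0.37363 = 0.62637 and 76.9169x + 78.0079y = 76.439 − 0.37363×74.9776 = 48.425119312.
Substituting: 76.9169x + 78.0079(0.62637 − x) = 48.425119312
(76.9169 − 78.0079)x = -0.436689011  ⇒  x = 0.40026, y = 0.22611
Gy-77: 40.026%, Gy-78: 22.611%.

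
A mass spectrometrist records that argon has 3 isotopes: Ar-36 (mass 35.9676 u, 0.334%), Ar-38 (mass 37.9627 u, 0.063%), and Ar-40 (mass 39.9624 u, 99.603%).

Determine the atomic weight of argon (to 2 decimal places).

39.95 u

The abundance-weighted mean is 0.00334 × 35.9676 + 0.00063 × 37.9627 + 0.99603 × 39.9624
= 0.12013 + 0.02392 + 39.80375 = 39.94780 u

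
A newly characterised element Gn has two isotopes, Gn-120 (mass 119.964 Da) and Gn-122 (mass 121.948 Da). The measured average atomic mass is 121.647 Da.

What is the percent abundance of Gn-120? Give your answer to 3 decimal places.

With x = fraction of Gn-120 (so Gn-122 is 1 − x):
119.964·x + 121.948·(1 − x) = 121.647
(119.964 − 121.948)·x = 121.647 − 121.948
x = -0.301 / -1.984 = 0.15171 → 15.171% Gn-120, 84.829% Gn-122.

15.171%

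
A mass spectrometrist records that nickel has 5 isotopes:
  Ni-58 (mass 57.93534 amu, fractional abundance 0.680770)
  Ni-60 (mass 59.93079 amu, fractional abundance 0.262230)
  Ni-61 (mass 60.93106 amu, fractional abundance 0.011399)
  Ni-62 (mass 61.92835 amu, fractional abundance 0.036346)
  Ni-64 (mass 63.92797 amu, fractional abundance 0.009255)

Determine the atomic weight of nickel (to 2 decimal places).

Ar = Σ fᵢ·mᵢ = 0.680770 × 57.93534 + 0.262230 × 59.93079 + 0.011399 × 60.93106 + 0.036346 × 61.92835 + 0.009255 × 63.92797
= 39.440641 + 15.715651 + 0.694553 + 2.250848 + 0.591653 = 58.693346 amu

58.69 amu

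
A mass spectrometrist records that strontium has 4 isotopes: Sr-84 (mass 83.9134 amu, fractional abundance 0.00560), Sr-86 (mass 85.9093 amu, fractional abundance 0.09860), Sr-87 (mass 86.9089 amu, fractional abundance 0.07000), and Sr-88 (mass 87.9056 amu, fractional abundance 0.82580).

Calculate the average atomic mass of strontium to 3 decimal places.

Ar = Σ fᵢ·mᵢ = 0.00560 × 83.9134 + 0.09860 × 85.9093 + 0.07000 × 86.9089 + 0.82580 × 87.9056
= 0.46992 + 8.47066 + 6.08362 + 72.59244 = 87.61664 amu

87.617 amu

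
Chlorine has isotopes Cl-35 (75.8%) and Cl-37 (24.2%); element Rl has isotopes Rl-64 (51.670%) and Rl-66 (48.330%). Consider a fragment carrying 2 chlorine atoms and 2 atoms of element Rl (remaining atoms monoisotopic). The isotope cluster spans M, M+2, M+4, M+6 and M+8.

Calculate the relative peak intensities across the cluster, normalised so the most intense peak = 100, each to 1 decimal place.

39.9 : 100.0 : 86.5 : 29.9 : 3.6

Chlorine pattern (n=2): 0.574564 : 0.366872 : 0.058564
Element Rl pattern (n=2): 0.26697889 : 0.49944222 : 0.23357889
Convolve the two distributions (both contribute in 2-u steps):
  M: 0.574564×0.26697889 = 0.153396
  M+2: 0.574564×0.49944222 + 0.366872×0.26697889 = 0.384909
  M+4: 0.574564×0.23357889 + 0.366872×0.49944222 + 0.058564×0.26697889 = 0.333073
  M+6: 0.366872×0.23357889 + 0.058564×0.49944222 = 0.114943
  M+8: 0.058564×0.23357889 = 0.013679
Scale to base peak (0.384909) = 100: 39.9 : 100.0 : 86.5 : 29.9 : 3.6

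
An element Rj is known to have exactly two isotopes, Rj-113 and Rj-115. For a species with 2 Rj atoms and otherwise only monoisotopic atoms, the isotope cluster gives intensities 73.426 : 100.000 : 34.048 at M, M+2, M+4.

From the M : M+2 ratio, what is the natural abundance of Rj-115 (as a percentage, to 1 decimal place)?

Write p for the Rj-113 fraction. I(M+2)/I(M) = [C(2,1)·p^1·(1−p)] / p^2 = 2·(1−p)/p = 100.000/73.426 = 1.3619
(1−p)/p = 1.3619/2 = 0.6810  ⇒  p = 1/(1 + 0.6810) = 0.5949
Rj-113: 59.5%, Rj-115: 40.5%.

40.5%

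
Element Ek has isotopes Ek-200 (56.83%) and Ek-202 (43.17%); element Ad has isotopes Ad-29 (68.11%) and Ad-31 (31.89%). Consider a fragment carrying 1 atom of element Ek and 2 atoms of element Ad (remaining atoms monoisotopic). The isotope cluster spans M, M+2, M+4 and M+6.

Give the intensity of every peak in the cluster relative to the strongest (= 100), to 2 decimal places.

Element Ek pattern (n=1): 0.5683 : 0.4317
Element Ad pattern (n=2): 0.46389721 : 0.43440558 : 0.10169721
Convolve the two distributions (both contribute in 2-u steps):
  M: 0.5683×0.46389721 = 0.263633
  M+2: 0.5683×0.43440558 + 0.4317×0.46389721 = 0.447137
  M+4: 0.5683×0.10169721 + 0.4317×0.43440558 = 0.245327
  M+6: 0.4317×0.10169721 = 0.043903
Scale to base peak (0.447137) = 100: 58.96 : 100.00 : 54.87 : 9.82

58.96 : 100.00 : 54.87 : 9.82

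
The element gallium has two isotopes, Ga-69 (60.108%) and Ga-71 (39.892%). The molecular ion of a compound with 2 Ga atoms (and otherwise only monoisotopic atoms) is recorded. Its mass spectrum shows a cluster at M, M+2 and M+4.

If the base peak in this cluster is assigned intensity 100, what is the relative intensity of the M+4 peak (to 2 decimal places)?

33.18

Binomial terms of (0.60108 + 0.39892)^2: M 0.3613, M+2 0.4796, M+4 0.1591 → M+2 is the base peak.
P(M+2) = C(2,1) × 0.60108^1 × 0.39892^1 = 2 × 0.60108 × 0.39892 = 0.479566 (base)
P(M+4) = C(2,2) × 0.60108^0 × 0.39892^2 = 1 × 1.0000 × 0.15913717 = 0.159137
Relative intensity = 0.159137 / 0.479566 × 100 = 33.18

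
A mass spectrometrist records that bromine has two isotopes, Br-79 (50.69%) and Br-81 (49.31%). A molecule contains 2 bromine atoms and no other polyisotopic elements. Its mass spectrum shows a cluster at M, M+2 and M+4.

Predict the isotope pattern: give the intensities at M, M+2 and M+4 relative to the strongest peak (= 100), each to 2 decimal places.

51.40 : 100.00 : 48.64

Expanding (0.5069 + 0.4931)^2:
P(M) = 0.5069^2 = 0.256948
P(M+2) = 2 × 0.5069^1 × 0.4931^1 = 0.499905
P(M+4) = 0.4931^2 = 0.243148
The M+2 peak is largest (0.499905); scaling to 100 gives 51.40 : 100.00 : 48.64.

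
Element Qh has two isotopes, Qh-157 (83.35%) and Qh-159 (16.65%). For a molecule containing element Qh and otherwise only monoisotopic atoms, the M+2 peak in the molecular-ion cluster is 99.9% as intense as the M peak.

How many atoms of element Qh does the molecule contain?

5

The M+2/M ratio from n Qh atoms is n · q/p = n · 0.1665/0.8335.
n = 0.999 × 0.8335/0.1665 = 5.00 ≈ 5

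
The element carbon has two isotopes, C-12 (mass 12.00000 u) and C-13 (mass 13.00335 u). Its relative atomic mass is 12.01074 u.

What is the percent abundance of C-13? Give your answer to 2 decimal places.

Writing the weighted mean with unknown fraction x of C-12:
12.00000·x + 13.00335·(1 − x) = 12.01074
(12.00000 − 13.00335)·x = 12.01074 − 13.00335
x = -0.99261 / -1.00335 = 0.98930 → 98.93% C-12, 1.07% C-13.

1.07%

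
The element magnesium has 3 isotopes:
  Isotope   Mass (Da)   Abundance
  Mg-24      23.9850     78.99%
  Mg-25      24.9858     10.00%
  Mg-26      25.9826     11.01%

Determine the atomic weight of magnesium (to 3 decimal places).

Ar = Σ fᵢ·mᵢ = 0.7899 × 23.9850 + 0.1000 × 24.9858 + 0.1101 × 25.9826
= 18.94575 + 2.49858 + 2.86068 = 24.30501 Da

24.305 Da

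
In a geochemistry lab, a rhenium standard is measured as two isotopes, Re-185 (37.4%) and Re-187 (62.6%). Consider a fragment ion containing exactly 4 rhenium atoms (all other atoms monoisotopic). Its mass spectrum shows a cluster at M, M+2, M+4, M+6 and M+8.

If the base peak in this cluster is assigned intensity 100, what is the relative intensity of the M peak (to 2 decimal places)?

Binomial terms of (0.374 + 0.626)^4: M 0.0196, M+2 0.1310, M+4 0.3289, M+6 0.3670, M+8 0.1536 → M+6 is the base peak.
P(M+6) = C(4,3) × 0.374^1 × 0.626^3 = 4 × 0.3740 × 0.24531438 = 0.366990 (base)
P(M) = C(4,0) × 0.374^4 × 0.626^0 = 1 × 0.0195653 × 1.0000 = 0.019565
Relative intensity = 0.019565 / 0.366990 × 100 = 5.33

5.33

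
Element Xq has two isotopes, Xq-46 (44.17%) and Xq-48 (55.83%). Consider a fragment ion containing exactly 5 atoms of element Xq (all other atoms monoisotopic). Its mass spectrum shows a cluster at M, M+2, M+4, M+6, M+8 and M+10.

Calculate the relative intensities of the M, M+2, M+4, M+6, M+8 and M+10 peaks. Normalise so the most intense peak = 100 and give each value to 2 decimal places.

4.95 : 31.30 : 79.12 : 100.00 : 63.20 : 15.98

Expanding (0.4417 + 0.5583)^5:
P(M) = 0.4417^5 = 0.016813
P(M+2) = 5 × 0.4417^4 × 0.5583^1 = 0.106254
P(M+4) = 10 × 0.4417^3 × 0.5583^2 = 0.268607
P(M+6) = 10 × 0.4417^2 × 0.5583^3 = 0.339514
P(M+8) = 5 × 0.4417^1 × 0.5583^4 = 0.214569
P(M+10) = 0.5583^5 = 0.054242
The M+6 peak is largest (0.339514); scaling to 100 gives 4.95 : 31.30 : 79.12 : 100.00 : 63.20 : 15.98.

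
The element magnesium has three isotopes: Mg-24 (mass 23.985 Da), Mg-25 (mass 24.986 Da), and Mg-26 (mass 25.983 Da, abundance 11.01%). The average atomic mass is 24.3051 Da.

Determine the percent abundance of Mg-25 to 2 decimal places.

Let x and y be the fractions of Mg-24 and Mg-25. Then x + y = 1 − 0.1101 = 0.8899 and 23.985x + 24.986y = 24.3051 − 0.1101×25.983 = 21.4443717.
Substituting: 23.985x + 24.986(0.8899 − x) = 21.4443717
(23.985 − 24.986)x = -0.7906697  ⇒  x = 0.78988, y = 0.10002
Mg-24: 78.99%, Mg-25: 10.00%.

10.00%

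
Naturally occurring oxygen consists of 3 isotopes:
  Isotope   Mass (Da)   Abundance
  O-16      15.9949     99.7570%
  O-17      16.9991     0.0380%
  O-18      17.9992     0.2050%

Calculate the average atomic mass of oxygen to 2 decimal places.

Average mass = Σ (abundance × isotope mass) = 0.997570 × 15.9949 + 0.000380 × 16.9991 + 0.002050 × 17.9992
= 15.95603 + 0.00646 + 0.03690 = 15.99939 Da

16.00 Da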